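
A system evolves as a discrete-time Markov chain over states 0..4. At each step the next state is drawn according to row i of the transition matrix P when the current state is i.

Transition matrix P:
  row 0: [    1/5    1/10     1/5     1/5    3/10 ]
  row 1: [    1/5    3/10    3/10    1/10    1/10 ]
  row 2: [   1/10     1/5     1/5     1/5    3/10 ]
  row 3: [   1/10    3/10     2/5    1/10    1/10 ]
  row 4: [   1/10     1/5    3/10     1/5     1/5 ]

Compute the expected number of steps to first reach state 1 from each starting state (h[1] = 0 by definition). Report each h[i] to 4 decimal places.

First-step conditioning: h[1] = 0; for i ≠ 1, h[i] = 1 + Σ_k P[i][k]·h[k].
  h[0] = 1 + 1/5·h[0] + 1/5·h[2] + 1/5·h[3] + 3/10·h[4]
  h[2] = 1 + 1/10·h[0] + 1/5·h[2] + 1/5·h[3] + 3/10·h[4]
  h[3] = 1 + 1/10·h[0] + 2/5·h[2] + 1/10·h[3] + 1/10·h[4]
  h[4] = 1 + 1/10·h[0] + 3/10·h[2] + 1/5·h[3] + 1/5·h[4]
Solving the 4×4 linear system over states ≠ 1 gives exactly h = [220/41, 0, 198/41, 180/41, 198/41] (h[1] = 0 is the target).

h = [5.3659, 0.0000, 4.8293, 4.3902, 4.8293]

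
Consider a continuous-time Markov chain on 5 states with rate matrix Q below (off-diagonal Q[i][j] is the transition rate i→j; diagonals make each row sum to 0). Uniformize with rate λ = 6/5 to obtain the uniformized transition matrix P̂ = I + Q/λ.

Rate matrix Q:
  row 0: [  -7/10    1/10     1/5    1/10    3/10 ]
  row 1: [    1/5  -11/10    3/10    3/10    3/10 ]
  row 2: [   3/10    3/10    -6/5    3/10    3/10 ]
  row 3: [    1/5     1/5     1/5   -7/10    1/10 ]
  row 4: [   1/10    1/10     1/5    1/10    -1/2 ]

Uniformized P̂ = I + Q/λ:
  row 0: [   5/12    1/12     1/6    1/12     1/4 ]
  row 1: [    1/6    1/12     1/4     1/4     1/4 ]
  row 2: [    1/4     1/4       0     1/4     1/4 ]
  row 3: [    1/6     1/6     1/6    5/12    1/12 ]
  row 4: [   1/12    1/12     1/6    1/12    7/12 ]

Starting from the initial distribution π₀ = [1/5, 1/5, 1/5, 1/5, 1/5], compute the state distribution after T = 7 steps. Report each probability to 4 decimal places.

π = [0.2029, 0.1248, 0.1518, 0.1942, 0.3263]

t=0: π = [0.2000, 0.2000, 0.2000, 0.2000, 0.2000]
t=1: π = [0.2167, 0.1333, 0.1500, 0.2167, 0.2833]
t=2: π = [0.2097, 0.1264, 0.1528, 0.2028, 0.3083]
t=3: π = [0.2061, 0.1257, 0.1517, 0.1975, 0.3190]
t=4: π = [0.2043, 0.1251, 0.1519, 0.1954, 0.3234]
t=5: π = [0.2034, 0.1249, 0.1518, 0.1946, 0.3252]
t=6: π = [0.2031, 0.1248, 0.1518, 0.1943, 0.3260]
t=7: π = [0.2029, 0.1248, 0.1518, 0.1942, 0.3263]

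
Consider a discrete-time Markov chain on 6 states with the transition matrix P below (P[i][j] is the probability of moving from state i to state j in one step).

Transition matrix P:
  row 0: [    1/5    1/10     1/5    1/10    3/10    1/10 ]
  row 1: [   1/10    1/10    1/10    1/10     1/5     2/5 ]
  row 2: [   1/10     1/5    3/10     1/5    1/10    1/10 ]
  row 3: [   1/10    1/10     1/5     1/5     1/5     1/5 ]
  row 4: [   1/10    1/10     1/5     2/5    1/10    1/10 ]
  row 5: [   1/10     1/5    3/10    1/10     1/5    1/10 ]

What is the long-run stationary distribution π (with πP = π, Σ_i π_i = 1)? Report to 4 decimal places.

π = [0.1111, 0.1386, 0.2247, 0.1932, 0.1715, 0.1609]

Balance equations π_j = Σ_i π_i·P[i][j]:
  π_0 = 1/5·π_0 + 1/10·π_1 + 1/10·π_2 + 1/10·π_3 + 1/10·π_4 + 1/10·π_5
  π_1 = 1/10·π_0 + 1/10·π_1 + 1/5·π_2 + 1/10·π_3 + 1/10·π_4 + 1/5·π_5
  π_2 = 1/5·π_0 + 1/10·π_1 + 3/10·π_2 + 1/5·π_3 + 1/5·π_4 + 3/10·π_5
  π_3 = 1/10·π_0 + 1/10·π_1 + 1/5·π_2 + 1/5·π_3 + 2/5·π_4 + 1/10·π_5
  π_4 = 3/10·π_0 + 1/5·π_1 + 1/10·π_2 + 1/5·π_3 + 1/10·π_4 + 1/5·π_5
  normalize: π_0 + π_1 + π_2 + π_3 + π_4 + π_5 = 1
Solving the linear system gives exactly π = [1/9, 4523/32643, 815/3627, 6308/32643, 622/3627, 404/2511].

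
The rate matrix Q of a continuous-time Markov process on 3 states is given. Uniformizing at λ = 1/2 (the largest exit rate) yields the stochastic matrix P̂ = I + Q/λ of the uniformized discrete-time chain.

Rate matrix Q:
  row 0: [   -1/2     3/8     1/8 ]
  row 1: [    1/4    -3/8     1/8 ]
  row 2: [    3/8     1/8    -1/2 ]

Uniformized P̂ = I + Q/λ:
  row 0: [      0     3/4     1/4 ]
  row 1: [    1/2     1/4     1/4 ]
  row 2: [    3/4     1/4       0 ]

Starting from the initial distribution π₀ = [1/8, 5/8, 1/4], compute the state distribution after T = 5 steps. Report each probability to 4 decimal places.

π = [0.3757, 0.4243, 0.2000]

t=0: π = [0.1250, 0.6250, 0.2500]
t=1: π = [0.5000, 0.3125, 0.1875]
t=2: π = [0.2969, 0.5000, 0.2031]
t=3: π = [0.4023, 0.3984, 0.1992]
t=4: π = [0.3486, 0.4512, 0.2002]
t=5: π = [0.3757, 0.4243, 0.2000]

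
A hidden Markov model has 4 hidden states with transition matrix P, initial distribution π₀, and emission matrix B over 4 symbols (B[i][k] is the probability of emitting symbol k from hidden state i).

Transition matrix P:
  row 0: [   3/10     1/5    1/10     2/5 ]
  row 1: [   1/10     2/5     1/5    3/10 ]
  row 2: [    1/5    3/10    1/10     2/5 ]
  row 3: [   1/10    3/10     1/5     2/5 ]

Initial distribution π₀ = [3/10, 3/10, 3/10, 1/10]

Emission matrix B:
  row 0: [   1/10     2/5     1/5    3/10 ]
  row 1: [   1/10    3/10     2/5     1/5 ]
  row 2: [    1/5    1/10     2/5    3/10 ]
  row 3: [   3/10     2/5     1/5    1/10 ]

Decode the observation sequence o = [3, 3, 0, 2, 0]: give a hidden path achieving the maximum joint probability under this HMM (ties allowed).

t=0: δ = [9.000e-02, 6.000e-02, 9.000e-02, 1.000e-02]  (obs o_0=3)
t=1: δ = [8.100e-03, 5.400e-03, 3.600e-03, 3.600e-03]  ψ = [0, 2, 1, 0]  (obs o_1=3)
t=2: δ = [2.430e-04, 2.160e-04, 2.160e-04, 9.720e-04]  ψ = [0, 1, 1, 0]  (obs o_2=0)
t=3: δ = [1.944e-05, 1.166e-04, 7.776e-05, 7.776e-05]  ψ = [3, 3, 3, 3]  (obs o_3=2)
t=4: δ = [1.555e-06, 4.666e-06, 4.666e-06, 1.050e-05]  ψ = [2, 1, 1, 1]  (obs o_4=0)
backtrack: best end state = 3; path = [0, 0, 3, 1, 3]

path = [0, 0, 3, 1, 3]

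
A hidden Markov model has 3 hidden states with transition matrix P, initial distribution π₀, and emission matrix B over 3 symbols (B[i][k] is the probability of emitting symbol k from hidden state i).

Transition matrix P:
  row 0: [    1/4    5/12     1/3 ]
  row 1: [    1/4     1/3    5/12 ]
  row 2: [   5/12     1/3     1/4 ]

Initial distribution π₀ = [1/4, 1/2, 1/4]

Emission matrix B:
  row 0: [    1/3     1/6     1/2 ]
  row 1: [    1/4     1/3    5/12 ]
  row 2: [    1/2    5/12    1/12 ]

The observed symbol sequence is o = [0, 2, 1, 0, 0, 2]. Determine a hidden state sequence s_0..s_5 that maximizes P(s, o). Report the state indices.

t=0: δ = [8.333e-02, 1.250e-01, 1.250e-01]  (obs o_0=0)
t=1: δ = [2.604e-02, 1.736e-02, 4.340e-03]  ψ = [2, 1, 1]  (obs o_1=2)
t=2: δ = [1.085e-03, 3.617e-03, 3.617e-03]  ψ = [0, 0, 0]  (obs o_2=1)
t=3: δ = [5.023e-04, 3.014e-04, 7.535e-04]  ψ = [2, 1, 1]  (obs o_3=0)
t=4: δ = [1.047e-04, 6.279e-05, 9.419e-05]  ψ = [2, 2, 2]  (obs o_4=0)
t=5: δ = [1.962e-05, 1.817e-05, 2.907e-06]  ψ = [2, 0, 0]  (obs o_5=2)
backtrack: best end state = 0; path = [2, 0, 1, 2, 2, 0]

path = [2, 0, 1, 2, 2, 0]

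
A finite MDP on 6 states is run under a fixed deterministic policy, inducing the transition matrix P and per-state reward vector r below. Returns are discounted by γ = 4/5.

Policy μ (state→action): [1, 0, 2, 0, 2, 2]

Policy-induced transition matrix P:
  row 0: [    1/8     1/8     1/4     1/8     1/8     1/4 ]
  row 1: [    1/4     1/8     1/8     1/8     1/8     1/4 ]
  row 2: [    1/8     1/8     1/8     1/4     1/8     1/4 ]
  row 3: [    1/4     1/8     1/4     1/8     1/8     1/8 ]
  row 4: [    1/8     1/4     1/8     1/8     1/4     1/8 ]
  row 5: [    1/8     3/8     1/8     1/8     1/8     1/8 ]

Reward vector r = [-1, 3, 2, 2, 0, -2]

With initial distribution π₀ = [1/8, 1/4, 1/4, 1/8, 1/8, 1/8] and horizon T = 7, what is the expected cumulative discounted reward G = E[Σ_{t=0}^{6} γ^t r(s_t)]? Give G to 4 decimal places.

G = 2.9679

t=0: π = [0.1250, 0.2500, 0.2500, 0.1250, 0.1250, 0.1250], E[r] = 1.1250, γ^t·E[r] = 1.125000, running G = 1.125000
t=1: π = [0.1719, 0.1719, 0.1563, 0.1563, 0.1406, 0.2031], E[r] = 0.5625, γ^t·E[r] = 0.450000, running G = 1.575000
t=2: π = [0.1660, 0.1934, 0.1660, 0.1445, 0.1426, 0.1875], E[r] = 0.6602, γ^t·E[r] = 0.422500, running G = 1.997500
t=3: π = [0.1672, 0.1897, 0.1638, 0.1458, 0.1428, 0.1907], E[r] = 0.6396, γ^t·E[r] = 0.327500, running G = 2.325000
t=4: π = [0.1669, 0.1905, 0.1641, 0.1455, 0.1429, 0.1901], E[r] = 0.6436, γ^t·E[r] = 0.263638, running G = 2.588638
t=5: π = [0.1670, 0.1904, 0.1641, 0.1455, 0.1429, 0.1902], E[r] = 0.6429, γ^t·E[r] = 0.210659, running G = 2.799296
t=6: π = [0.1670, 0.1904, 0.1641, 0.1455, 0.1429, 0.1902], E[r] = 0.6430, γ^t·E[r] = 0.168563, running G = 2.967859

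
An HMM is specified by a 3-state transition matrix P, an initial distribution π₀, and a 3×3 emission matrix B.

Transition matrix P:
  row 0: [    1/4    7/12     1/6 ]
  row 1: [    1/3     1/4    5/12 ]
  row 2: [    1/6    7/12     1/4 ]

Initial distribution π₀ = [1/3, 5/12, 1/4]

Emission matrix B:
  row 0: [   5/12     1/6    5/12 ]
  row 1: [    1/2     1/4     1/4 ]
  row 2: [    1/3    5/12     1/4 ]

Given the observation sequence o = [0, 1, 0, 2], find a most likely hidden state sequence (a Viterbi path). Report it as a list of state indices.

t=0: δ = [1.389e-01, 2.083e-01, 8.333e-02]  (obs o_0=0)
t=1: δ = [1.157e-02, 2.025e-02, 3.617e-02]  ψ = [1, 0, 1]  (obs o_1=1)
t=2: δ = [2.813e-03, 1.055e-02, 3.014e-03]  ψ = [1, 2, 2]  (obs o_2=0)
t=3: δ = [1.465e-03, 6.593e-04, 1.099e-03]  ψ = [1, 1, 1]  (obs o_3=2)
backtrack: best end state = 0; path = [1, 2, 1, 0]

path = [1, 2, 1, 0]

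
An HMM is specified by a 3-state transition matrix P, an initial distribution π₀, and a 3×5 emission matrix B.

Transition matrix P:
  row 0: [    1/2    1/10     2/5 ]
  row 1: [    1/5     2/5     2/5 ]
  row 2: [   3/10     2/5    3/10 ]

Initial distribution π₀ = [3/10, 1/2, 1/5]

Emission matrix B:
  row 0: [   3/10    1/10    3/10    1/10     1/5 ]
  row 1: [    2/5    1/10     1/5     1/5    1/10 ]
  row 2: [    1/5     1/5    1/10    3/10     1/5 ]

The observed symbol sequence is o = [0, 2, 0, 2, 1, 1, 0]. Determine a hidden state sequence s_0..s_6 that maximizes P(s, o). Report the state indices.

t=0: δ = [9.000e-02, 2.000e-01, 4.000e-02]  (obs o_0=0)
t=1: δ = [1.350e-02, 1.600e-02, 8.000e-03]  ψ = [0, 1, 1]  (obs o_1=2)
t=2: δ = [2.025e-03, 2.560e-03, 1.280e-03]  ψ = [0, 1, 1]  (obs o_2=0)
t=3: δ = [3.037e-04, 2.048e-04, 1.024e-04]  ψ = [0, 1, 1]  (obs o_3=2)
t=4: δ = [1.519e-05, 8.192e-06, 2.430e-05]  ψ = [0, 1, 0]  (obs o_4=1)
t=5: δ = [7.594e-07, 9.720e-07, 1.458e-06]  ψ = [0, 2, 2]  (obs o_5=1)
t=6: δ = [1.312e-07, 2.333e-07, 8.748e-08]  ψ = [2, 2, 2]  (obs o_6=0)
backtrack: best end state = 1; path = [0, 0, 0, 0, 2, 2, 1]

path = [0, 0, 0, 0, 2, 2, 1]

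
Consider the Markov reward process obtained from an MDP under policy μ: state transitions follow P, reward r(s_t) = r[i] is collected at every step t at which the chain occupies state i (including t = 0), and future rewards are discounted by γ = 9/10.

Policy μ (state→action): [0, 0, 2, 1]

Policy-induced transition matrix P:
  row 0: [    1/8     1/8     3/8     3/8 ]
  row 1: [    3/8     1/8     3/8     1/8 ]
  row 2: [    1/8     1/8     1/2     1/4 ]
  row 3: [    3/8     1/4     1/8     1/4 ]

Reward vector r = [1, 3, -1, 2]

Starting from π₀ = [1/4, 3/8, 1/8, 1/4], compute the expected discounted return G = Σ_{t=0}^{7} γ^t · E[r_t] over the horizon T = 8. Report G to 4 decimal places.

t=0: π = [0.2500, 0.3750, 0.1250, 0.2500], E[r] = 1.7500, γ^t·E[r] = 1.750000, running G = 1.750000
t=1: π = [0.2813, 0.1563, 0.3281, 0.2344], E[r] = 0.8906, γ^t·E[r] = 0.801563, running G = 2.551563
t=2: π = [0.2227, 0.1543, 0.3574, 0.2656], E[r] = 0.8594, γ^t·E[r] = 0.696094, running G = 3.247656
t=3: π = [0.2300, 0.1582, 0.3533, 0.2585], E[r] = 0.8684, γ^t·E[r] = 0.633070, running G = 3.880726
t=4: π = [0.2292, 0.1573, 0.3545, 0.2590], E[r] = 0.8646, γ^t·E[r] = 0.567240, running G = 4.447966
t=5: π = [0.2291, 0.1574, 0.3546, 0.2590], E[r] = 0.8646, γ^t·E[r] = 0.510527, running G = 4.958493
t=6: π = [0.2291, 0.1574, 0.3546, 0.2590], E[r] = 0.8646, γ^t·E[r] = 0.459461, running G = 5.417954
t=7: π = [0.2291, 0.1574, 0.3546, 0.2590], E[r] = 0.8645, γ^t·E[r] = 0.413508, running G = 5.831462

G = 5.8315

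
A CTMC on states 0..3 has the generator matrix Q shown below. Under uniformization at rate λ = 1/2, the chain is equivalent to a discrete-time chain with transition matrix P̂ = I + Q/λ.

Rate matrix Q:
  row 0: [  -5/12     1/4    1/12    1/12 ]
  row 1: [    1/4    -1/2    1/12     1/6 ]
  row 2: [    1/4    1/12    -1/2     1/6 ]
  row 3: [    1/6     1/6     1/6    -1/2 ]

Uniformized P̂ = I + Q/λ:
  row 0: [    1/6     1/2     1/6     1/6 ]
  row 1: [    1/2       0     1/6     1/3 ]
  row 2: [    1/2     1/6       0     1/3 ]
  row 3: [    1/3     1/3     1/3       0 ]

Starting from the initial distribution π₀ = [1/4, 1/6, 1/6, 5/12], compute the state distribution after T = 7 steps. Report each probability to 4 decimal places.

t=0: π = [0.2500, 0.1667, 0.1667, 0.4167]
t=1: π = [0.3472, 0.2917, 0.2083, 0.1528]
t=2: π = [0.3588, 0.2593, 0.1574, 0.2245]
t=3: π = [0.3430, 0.2805, 0.1779, 0.1987]
t=4: π = [0.3526, 0.2674, 0.1701, 0.2099]
t=5: π = [0.3475, 0.2746, 0.1733, 0.2046]
t=6: π = [0.3501, 0.2708, 0.1719, 0.2072]
t=7: π = [0.3488, 0.2728, 0.1726, 0.2059]

π = [0.3488, 0.2728, 0.1726, 0.2059]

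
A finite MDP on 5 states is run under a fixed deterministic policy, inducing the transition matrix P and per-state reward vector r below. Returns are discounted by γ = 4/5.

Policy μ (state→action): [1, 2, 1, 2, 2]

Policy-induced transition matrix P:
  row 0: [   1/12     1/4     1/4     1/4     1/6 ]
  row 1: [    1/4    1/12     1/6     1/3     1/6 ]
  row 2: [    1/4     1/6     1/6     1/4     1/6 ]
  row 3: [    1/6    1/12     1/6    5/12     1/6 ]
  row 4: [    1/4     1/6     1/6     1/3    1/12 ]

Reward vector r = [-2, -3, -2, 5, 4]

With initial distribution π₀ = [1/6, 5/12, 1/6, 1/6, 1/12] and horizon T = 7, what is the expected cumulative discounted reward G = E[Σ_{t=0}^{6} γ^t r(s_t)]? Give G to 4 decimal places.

t=0: π = [0.1667, 0.4167, 0.1667, 0.1667, 0.0833], E[r] = -0.7500, γ^t·E[r] = -0.750000, running G = -0.750000
t=1: π = [0.2083, 0.1319, 0.1806, 0.3194, 0.1597], E[r] = 1.0625, γ^t·E[r] = 0.850000, running G = 0.100000
t=2: π = [0.1887, 0.1464, 0.1840, 0.3275, 0.1534], E[r] = 1.0666, γ^t·E[r] = 0.682593, running G = 0.782593
t=3: π = [0.1913, 0.1429, 0.1824, 0.3296, 0.1539], E[r] = 1.0874, γ^t·E[r] = 0.556765, running G = 1.339358
t=4: π = [0.1907, 0.1432, 0.1826, 0.3297, 0.1538], E[r] = 1.0874, γ^t·E[r] = 0.445417, running G = 1.784775
t=5: π = [0.1908, 0.1431, 0.1826, 0.3297, 0.1538], E[r] = 1.0878, γ^t·E[r] = 0.356460, running G = 2.141235
t=6: π = [0.1907, 0.1432, 0.1826, 0.3297, 0.1538], E[r] = 1.0878, γ^t·E[r] = 0.285164, running G = 2.426399

G = 2.4264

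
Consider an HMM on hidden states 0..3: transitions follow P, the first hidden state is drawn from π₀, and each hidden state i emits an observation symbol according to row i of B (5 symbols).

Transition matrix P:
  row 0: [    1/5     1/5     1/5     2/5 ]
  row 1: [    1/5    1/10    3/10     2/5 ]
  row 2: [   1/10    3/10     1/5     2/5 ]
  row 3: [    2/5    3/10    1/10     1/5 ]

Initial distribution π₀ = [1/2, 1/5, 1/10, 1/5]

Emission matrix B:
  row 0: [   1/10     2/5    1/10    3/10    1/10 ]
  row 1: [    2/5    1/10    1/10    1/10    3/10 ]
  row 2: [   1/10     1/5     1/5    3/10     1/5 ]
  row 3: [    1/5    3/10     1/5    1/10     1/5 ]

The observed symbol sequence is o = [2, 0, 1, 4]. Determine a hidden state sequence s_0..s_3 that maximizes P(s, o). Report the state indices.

path = [3, 1, 3, 1]

t=0: δ = [5.000e-02, 2.000e-02, 2.000e-02, 4.000e-02]  (obs o_0=2)
t=1: δ = [1.600e-03, 4.800e-03, 1.000e-03, 4.000e-03]  ψ = [3, 3, 0, 0]  (obs o_1=0)
t=2: δ = [6.400e-04, 1.200e-04, 2.880e-04, 5.760e-04]  ψ = [3, 3, 1, 1]  (obs o_2=1)
t=3: δ = [2.304e-05, 5.184e-05, 2.560e-05, 5.120e-05]  ψ = [3, 3, 0, 0]  (obs o_3=4)
backtrack: best end state = 1; path = [3, 1, 3, 1]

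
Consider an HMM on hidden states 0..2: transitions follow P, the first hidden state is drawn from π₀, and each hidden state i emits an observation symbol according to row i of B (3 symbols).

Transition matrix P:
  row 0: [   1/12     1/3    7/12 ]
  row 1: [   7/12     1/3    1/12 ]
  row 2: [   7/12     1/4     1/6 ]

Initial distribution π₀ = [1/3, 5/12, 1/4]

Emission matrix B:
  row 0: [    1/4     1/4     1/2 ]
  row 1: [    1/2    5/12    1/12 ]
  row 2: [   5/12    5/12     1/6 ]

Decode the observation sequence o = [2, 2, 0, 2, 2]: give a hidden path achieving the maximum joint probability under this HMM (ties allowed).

t=0: δ = [1.667e-01, 3.472e-02, 4.167e-02]  (obs o_0=2)
t=1: δ = [1.215e-02, 4.630e-03, 1.620e-02]  ψ = [2, 0, 0]  (obs o_1=2)
t=2: δ = [2.363e-03, 2.025e-03, 2.954e-03]  ψ = [2, 0, 0]  (obs o_2=0)
t=3: δ = [8.615e-04, 6.564e-05, 2.297e-04]  ψ = [2, 0, 0]  (obs o_3=2)
t=4: δ = [6.701e-05, 2.393e-05, 8.376e-05]  ψ = [2, 0, 0]  (obs o_4=2)
backtrack: best end state = 2; path = [2, 0, 2, 0, 2]

path = [2, 0, 2, 0, 2]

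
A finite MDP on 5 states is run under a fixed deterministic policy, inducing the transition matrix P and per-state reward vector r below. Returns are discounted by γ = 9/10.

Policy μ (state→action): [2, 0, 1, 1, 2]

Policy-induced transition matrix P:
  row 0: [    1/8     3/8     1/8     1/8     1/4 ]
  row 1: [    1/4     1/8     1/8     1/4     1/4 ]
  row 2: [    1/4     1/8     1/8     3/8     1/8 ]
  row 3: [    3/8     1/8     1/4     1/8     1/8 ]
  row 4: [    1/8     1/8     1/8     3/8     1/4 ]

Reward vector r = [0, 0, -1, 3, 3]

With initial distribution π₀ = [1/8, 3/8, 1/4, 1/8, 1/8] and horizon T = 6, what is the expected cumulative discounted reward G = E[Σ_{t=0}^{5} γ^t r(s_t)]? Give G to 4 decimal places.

G = 4.8465

t=0: π = [0.1250, 0.3750, 0.2500, 0.1250, 0.1250], E[r] = 0.5000, γ^t·E[r] = 0.500000, running G = 0.500000
t=1: π = [0.2344, 0.1563, 0.1406, 0.2656, 0.2031], E[r] = 1.2656, γ^t·E[r] = 1.139063, running G = 1.639063
t=2: π = [0.2285, 0.1836, 0.1582, 0.2305, 0.1992], E[r] = 1.1309, γ^t·E[r] = 0.915996, running G = 2.555059
t=3: π = [0.2253, 0.1821, 0.1538, 0.2373, 0.2014], E[r] = 1.1624, γ^t·E[r] = 0.847356, running G = 3.402414
t=4: π = [0.2263, 0.1813, 0.1547, 0.2366, 0.2011], E[r] = 1.1584, γ^t·E[r] = 0.760017, running G = 4.162432
t=5: π = [0.2261, 0.1816, 0.1546, 0.2366, 0.2011], E[r] = 1.1585, γ^t·E[r] = 0.684110, running G = 4.846542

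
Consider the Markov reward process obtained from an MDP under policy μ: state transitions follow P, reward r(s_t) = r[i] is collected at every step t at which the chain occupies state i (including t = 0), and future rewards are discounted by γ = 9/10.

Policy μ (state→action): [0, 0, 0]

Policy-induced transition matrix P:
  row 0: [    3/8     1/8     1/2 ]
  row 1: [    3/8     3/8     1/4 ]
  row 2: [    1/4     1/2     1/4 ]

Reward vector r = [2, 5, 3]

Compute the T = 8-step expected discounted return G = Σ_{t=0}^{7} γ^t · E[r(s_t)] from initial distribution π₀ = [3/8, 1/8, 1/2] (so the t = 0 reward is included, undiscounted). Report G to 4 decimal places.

G = 18.5740

t=0: π = [0.3750, 0.1250, 0.5000], E[r] = 2.8750, γ^t·E[r] = 2.875000, running G = 2.875000
t=1: π = [0.3125, 0.3438, 0.3438], E[r] = 3.3750, γ^t·E[r] = 3.037500, running G = 5.912500
t=2: π = [0.3320, 0.3398, 0.3281], E[r] = 3.3477, γ^t·E[r] = 2.711602, running G = 8.624102
t=3: π = [0.3340, 0.3330, 0.3330], E[r] = 3.3320, γ^t·E[r] = 2.429051, running G = 11.053152
t=4: π = [0.3334, 0.3331, 0.3335], E[r] = 3.3329, γ^t·E[r] = 2.186706, running G = 13.239859
t=5: π = [0.3333, 0.3333, 0.3333], E[r] = 3.3334, γ^t·E[r] = 1.968324, running G = 15.208183
t=6: π = [0.3333, 0.3333, 0.3333], E[r] = 3.3333, γ^t·E[r] = 1.771477, running G = 16.979660
t=7: π = [0.3333, 0.3333, 0.3333], E[r] = 3.3333, γ^t·E[r] = 1.594322, running G = 18.573983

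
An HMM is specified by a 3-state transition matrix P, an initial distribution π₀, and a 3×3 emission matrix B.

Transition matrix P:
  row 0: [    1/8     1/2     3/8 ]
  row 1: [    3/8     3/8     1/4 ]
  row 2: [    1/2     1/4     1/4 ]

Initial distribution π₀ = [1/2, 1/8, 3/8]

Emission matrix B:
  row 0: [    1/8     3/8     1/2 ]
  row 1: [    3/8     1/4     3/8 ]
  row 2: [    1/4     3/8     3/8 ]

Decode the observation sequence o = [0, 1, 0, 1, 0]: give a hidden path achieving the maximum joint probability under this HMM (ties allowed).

t=0: δ = [6.250e-02, 4.688e-02, 9.375e-02]  (obs o_0=0)
t=1: δ = [1.758e-02, 7.812e-03, 8.789e-03]  ψ = [2, 0, 0]  (obs o_1=1)
t=2: δ = [5.493e-04, 3.296e-03, 1.648e-03]  ψ = [2, 0, 0]  (obs o_2=0)
t=3: δ = [4.635e-04, 3.090e-04, 3.090e-04]  ψ = [1, 1, 1]  (obs o_3=1)
t=4: δ = [1.931e-05, 8.690e-05, 4.345e-05]  ψ = [2, 0, 0]  (obs o_4=0)
backtrack: best end state = 1; path = [2, 0, 1, 0, 1]

path = [2, 0, 1, 0, 1]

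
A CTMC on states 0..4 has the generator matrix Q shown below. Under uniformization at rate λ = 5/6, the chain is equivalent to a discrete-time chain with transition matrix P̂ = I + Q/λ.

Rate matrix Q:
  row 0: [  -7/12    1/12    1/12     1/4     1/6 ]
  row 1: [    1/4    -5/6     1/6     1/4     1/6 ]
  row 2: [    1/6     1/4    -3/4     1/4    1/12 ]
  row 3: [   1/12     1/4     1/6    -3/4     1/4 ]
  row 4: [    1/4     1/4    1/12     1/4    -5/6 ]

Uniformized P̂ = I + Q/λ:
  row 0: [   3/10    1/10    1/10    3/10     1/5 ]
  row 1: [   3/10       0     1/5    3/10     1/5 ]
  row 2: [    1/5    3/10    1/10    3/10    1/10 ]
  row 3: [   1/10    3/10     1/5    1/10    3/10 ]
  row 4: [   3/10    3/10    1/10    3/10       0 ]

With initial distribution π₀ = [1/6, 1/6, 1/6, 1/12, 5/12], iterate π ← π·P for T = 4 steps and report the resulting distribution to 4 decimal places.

t=0: π = [0.1667, 0.1667, 0.1667, 0.0833, 0.4167]
t=1: π = [0.2667, 0.2167, 0.1250, 0.2833, 0.1083]
t=2: π = [0.2308, 0.1817, 0.1500, 0.2433, 0.1942]
t=3: π = [0.2363, 0.1993, 0.1425, 0.2513, 0.1705]
t=4: π = [0.2355, 0.1929, 0.1451, 0.2497, 0.1768]

π = [0.2355, 0.1929, 0.1451, 0.2497, 0.1768]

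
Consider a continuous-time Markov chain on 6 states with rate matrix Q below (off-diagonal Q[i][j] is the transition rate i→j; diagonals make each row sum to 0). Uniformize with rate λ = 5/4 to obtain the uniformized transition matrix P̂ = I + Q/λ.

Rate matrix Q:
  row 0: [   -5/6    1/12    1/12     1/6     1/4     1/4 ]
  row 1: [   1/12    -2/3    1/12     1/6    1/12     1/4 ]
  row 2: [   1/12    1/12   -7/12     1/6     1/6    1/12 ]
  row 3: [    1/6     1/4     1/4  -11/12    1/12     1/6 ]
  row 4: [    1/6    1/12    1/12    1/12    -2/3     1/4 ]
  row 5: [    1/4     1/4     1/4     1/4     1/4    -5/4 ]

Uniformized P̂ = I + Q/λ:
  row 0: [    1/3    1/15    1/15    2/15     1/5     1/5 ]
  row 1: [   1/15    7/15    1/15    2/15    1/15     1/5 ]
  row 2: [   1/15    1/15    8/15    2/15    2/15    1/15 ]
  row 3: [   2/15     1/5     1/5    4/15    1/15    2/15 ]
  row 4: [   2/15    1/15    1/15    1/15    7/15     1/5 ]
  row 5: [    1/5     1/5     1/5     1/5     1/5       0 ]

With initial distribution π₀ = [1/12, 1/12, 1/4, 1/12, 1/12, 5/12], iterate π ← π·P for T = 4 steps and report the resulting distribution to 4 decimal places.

t=0: π = [0.0833, 0.0833, 0.2500, 0.0833, 0.0833, 0.4167]
t=1: π = [0.1556, 0.1667, 0.2500, 0.1667, 0.1833, 0.0778]
t=2: π = [0.1419, 0.1659, 0.2159, 0.1485, 0.1878, 0.1400]
t=3: π = [0.1456, 0.1715, 0.2059, 0.1500, 0.1938, 0.1333]
t=4: π = [0.1462, 0.1730, 0.2005, 0.1493, 0.1951, 0.1359]

π = [0.1462, 0.1730, 0.2005, 0.1493, 0.1951, 0.1359]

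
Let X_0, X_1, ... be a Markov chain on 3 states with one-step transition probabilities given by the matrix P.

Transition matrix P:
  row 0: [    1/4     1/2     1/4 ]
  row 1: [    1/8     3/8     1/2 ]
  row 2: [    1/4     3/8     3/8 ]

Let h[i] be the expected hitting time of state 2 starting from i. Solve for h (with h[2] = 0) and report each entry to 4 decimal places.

h = [2.7692, 2.1538, 0.0000]

First-step conditioning: h[2] = 0; for i ≠ 2, h[i] = 1 + Σ_k P[i][k]·h[k].
  h[0] = 1 + 1/4·h[0] + 1/2·h[1]
  h[1] = 1 + 1/8·h[0] + 3/8·h[1]
Solving the 2×2 linear system over states ≠ 2 gives exactly h = [36/13, 28/13, 0] (h[2] = 0 is the target).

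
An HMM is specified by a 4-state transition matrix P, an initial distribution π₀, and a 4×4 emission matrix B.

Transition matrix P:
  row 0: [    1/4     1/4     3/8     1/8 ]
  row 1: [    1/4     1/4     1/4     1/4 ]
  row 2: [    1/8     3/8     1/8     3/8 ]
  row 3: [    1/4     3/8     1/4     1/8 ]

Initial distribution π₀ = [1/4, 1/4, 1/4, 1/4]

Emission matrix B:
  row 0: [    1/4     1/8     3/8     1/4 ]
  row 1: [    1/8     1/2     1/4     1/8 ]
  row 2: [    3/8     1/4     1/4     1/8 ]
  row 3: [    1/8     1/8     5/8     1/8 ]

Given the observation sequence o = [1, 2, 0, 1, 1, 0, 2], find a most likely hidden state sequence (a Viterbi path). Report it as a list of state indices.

path = [1, 3, 2, 1, 1, 2, 3]

t=0: δ = [3.125e-02, 1.250e-01, 6.250e-02, 3.125e-02]  (obs o_0=1)
t=1: δ = [1.172e-02, 7.812e-03, 7.812e-03, 1.953e-02]  ψ = [1, 1, 1, 1]  (obs o_1=2)
t=2: δ = [1.221e-03, 9.155e-04, 1.831e-03, 3.662e-04]  ψ = [3, 3, 3, 2]  (obs o_2=0)
t=3: δ = [3.815e-05, 3.433e-04, 1.144e-04, 8.583e-05]  ψ = [0, 2, 0, 2]  (obs o_3=1)
t=4: δ = [1.073e-05, 4.292e-05, 2.146e-05, 1.073e-05]  ψ = [1, 1, 1, 1]  (obs o_4=1)
t=5: δ = [2.682e-06, 1.341e-06, 4.023e-06, 1.341e-06]  ψ = [1, 1, 1, 1]  (obs o_5=0)
t=6: δ = [2.515e-07, 3.772e-07, 2.515e-07, 9.430e-07]  ψ = [0, 2, 0, 2]  (obs o_6=2)
backtrack: best end state = 3; path = [1, 3, 2, 1, 1, 2, 3]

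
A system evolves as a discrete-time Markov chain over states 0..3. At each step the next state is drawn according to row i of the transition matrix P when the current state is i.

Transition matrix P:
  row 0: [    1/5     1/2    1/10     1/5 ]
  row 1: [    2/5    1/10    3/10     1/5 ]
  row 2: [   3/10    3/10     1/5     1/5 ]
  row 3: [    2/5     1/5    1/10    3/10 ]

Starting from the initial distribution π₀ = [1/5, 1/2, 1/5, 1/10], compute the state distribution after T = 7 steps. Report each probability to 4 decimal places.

π = [0.3188, 0.2846, 0.1744, 0.2222]

t=0: π = [0.2000, 0.5000, 0.2000, 0.1000]
t=1: π = [0.3400, 0.2300, 0.2200, 0.2100]
t=2: π = [0.3100, 0.3010, 0.1680, 0.2210]
t=3: π = [0.3212, 0.2797, 0.1770, 0.2221]
t=4: π = [0.3181, 0.2861, 0.1736, 0.2222]
t=5: π = [0.3190, 0.2842, 0.1746, 0.2222]
t=6: π = [0.3187, 0.2847, 0.1743, 0.2222]
t=7: π = [0.3188, 0.2846, 0.1744, 0.2222]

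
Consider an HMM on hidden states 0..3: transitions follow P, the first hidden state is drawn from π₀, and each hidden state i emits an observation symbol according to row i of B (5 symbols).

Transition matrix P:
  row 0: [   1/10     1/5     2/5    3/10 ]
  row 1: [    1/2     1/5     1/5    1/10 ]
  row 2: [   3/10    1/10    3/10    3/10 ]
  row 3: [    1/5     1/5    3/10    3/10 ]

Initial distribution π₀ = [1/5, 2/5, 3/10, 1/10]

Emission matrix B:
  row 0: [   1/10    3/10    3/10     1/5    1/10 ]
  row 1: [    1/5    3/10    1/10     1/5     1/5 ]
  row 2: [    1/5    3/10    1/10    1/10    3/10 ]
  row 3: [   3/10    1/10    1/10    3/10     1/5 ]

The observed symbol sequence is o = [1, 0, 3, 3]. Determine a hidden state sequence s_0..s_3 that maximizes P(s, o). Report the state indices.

path = [2, 3, 3, 3]

t=0: δ = [6.000e-02, 1.200e-01, 9.000e-02, 1.000e-02]  (obs o_0=1)
t=1: δ = [6.000e-03, 4.800e-03, 5.400e-03, 8.100e-03]  ψ = [1, 1, 2, 2]  (obs o_1=0)
t=2: δ = [4.800e-04, 3.240e-04, 2.430e-04, 7.290e-04]  ψ = [1, 3, 3, 3]  (obs o_2=3)
t=3: δ = [3.240e-05, 2.916e-05, 2.187e-05, 6.561e-05]  ψ = [1, 3, 3, 3]  (obs o_3=3)
backtrack: best end state = 3; path = [2, 3, 3, 3]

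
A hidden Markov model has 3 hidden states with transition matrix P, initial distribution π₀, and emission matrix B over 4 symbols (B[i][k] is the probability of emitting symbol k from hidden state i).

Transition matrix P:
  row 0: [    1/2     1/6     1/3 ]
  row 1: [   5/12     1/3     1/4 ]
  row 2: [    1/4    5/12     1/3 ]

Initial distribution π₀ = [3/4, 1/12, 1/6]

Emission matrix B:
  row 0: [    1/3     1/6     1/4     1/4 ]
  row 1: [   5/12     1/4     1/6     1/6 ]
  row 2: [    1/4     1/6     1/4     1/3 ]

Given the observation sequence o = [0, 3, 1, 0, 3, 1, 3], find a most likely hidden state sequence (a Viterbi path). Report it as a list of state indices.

t=0: δ = [2.500e-01, 3.472e-02, 4.167e-02]  (obs o_0=0)
t=1: δ = [3.125e-02, 6.944e-03, 2.778e-02]  ψ = [0, 0, 0]  (obs o_1=3)
t=2: δ = [2.604e-03, 2.894e-03, 1.736e-03]  ψ = [0, 2, 0]  (obs o_2=1)
t=3: δ = [4.340e-04, 4.019e-04, 2.170e-04]  ψ = [0, 1, 0]  (obs o_3=0)
t=4: δ = [5.425e-05, 2.233e-05, 4.823e-05]  ψ = [0, 1, 0]  (obs o_4=3)
t=5: δ = [4.521e-06, 5.023e-06, 3.014e-06]  ψ = [0, 2, 0]  (obs o_5=1)
t=6: δ = [5.651e-07, 2.791e-07, 5.023e-07]  ψ = [0, 1, 0]  (obs o_6=3)
backtrack: best end state = 0; path = [0, 0, 0, 0, 0, 0, 0]

path = [0, 0, 0, 0, 0, 0, 0]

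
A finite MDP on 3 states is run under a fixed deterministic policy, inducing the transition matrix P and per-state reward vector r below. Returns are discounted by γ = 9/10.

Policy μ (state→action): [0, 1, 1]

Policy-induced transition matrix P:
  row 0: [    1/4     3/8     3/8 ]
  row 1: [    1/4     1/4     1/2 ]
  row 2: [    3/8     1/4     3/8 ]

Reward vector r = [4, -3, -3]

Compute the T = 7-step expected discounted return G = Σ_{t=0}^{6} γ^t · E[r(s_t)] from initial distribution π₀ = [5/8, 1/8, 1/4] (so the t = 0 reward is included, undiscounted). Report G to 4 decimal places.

t=0: π = [0.6250, 0.1250, 0.2500], E[r] = 1.3750, γ^t·E[r] = 1.375000, running G = 1.375000
t=1: π = [0.2813, 0.3281, 0.3906], E[r] = -1.0313, γ^t·E[r] = -0.928125, running G = 0.446875
t=2: π = [0.2988, 0.2852, 0.4160], E[r] = -0.9082, γ^t·E[r] = -0.735645, running G = -0.288770
t=3: π = [0.3020, 0.2874, 0.4106], E[r] = -0.8860, γ^t·E[r] = -0.645884, running G = -0.934654
t=4: π = [0.3013, 0.2878, 0.4109], E[r] = -0.8907, γ^t·E[r] = -0.584379, running G = -1.519033
t=5: π = [0.3014, 0.2877, 0.4110], E[r] = -0.8904, γ^t·E[r] = -0.525799, running G = -2.044832
t=6: π = [0.3014, 0.2877, 0.4110], E[r] = -0.8904, γ^t·E[r] = -0.473196, running G = -2.518028

G = -2.5180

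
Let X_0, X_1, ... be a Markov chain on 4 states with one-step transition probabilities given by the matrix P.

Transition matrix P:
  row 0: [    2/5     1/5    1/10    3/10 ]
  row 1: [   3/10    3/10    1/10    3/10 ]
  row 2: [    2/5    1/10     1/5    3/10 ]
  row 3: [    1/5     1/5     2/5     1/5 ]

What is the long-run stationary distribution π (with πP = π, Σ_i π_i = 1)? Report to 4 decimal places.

Balance equations π_j = Σ_i π_i·P[i][j]:
  π_0 = 2/5·π_0 + 3/10·π_1 + 2/5·π_2 + 1/5·π_3
  π_1 = 1/5·π_0 + 3/10·π_1 + 1/10·π_2 + 1/5·π_3
  π_2 = 1/10·π_0 + 1/10·π_1 + 1/5·π_2 + 2/5·π_3
  normalize: π_0 + π_1 + π_2 + π_3 = 1
Solving the linear system gives exactly π = [290/891, 178/891, 20/99, 3/11].

π = [0.3255, 0.1998, 0.2020, 0.2727]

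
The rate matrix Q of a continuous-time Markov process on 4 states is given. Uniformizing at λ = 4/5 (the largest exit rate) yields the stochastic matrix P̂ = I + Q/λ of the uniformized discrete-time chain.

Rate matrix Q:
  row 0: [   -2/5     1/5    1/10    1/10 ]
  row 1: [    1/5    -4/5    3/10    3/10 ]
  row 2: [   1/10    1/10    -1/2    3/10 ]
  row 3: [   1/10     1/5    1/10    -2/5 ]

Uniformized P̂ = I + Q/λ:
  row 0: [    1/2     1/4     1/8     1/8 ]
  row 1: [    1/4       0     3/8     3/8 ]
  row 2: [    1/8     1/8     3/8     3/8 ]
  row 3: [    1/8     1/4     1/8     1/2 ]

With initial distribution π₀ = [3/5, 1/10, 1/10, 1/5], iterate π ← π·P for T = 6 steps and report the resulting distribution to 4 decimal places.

π = [0.2365, 0.1774, 0.2258, 0.3603]

t=0: π = [0.6000, 0.1000, 0.1000, 0.2000]
t=1: π = [0.3625, 0.2125, 0.1750, 0.2500]
t=2: π = [0.2875, 0.1750, 0.2219, 0.3156]
t=3: π = [0.2547, 0.1785, 0.2242, 0.3426]
t=4: π = [0.2428, 0.1773, 0.2257, 0.3542]
t=5: π = [0.2382, 0.1775, 0.2258, 0.3586]
t=6: π = [0.2365, 0.1774, 0.2258, 0.3603]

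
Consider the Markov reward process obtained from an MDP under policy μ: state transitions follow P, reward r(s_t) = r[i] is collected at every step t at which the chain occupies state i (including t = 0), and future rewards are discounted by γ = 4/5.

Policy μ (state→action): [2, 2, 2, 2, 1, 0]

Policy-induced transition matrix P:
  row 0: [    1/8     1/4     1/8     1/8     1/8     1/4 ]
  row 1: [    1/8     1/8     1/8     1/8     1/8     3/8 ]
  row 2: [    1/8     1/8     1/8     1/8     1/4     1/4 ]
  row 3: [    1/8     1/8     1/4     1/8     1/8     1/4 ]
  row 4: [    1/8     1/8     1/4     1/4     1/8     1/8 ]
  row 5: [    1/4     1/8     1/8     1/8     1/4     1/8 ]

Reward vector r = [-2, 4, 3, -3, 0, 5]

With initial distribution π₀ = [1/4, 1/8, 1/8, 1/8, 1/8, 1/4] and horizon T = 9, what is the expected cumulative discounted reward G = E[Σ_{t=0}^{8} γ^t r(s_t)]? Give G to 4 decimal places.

G = 6.0122

t=0: π = [0.2500, 0.1250, 0.1250, 0.1250, 0.1250, 0.2500], E[r] = 1.2500, γ^t·E[r] = 1.250000, running G = 1.250000
t=1: π = [0.1563, 0.1563, 0.1563, 0.1406, 0.1719, 0.2188], E[r] = 1.4531, γ^t·E[r] = 1.162500, running G = 2.412500
t=2: π = [0.1523, 0.1445, 0.1641, 0.1465, 0.1719, 0.2207], E[r] = 1.4297, γ^t·E[r] = 0.915000, running G = 3.327500
t=3: π = [0.1526, 0.1440, 0.1648, 0.1465, 0.1731, 0.2190], E[r] = 1.4209, γ^t·E[r] = 0.727500, running G = 4.055000
t=4: π = [0.1524, 0.1441, 0.1649, 0.1466, 0.1730, 0.2190], E[r] = 1.4214, γ^t·E[r] = 0.582225, running G = 4.637225
t=5: π = [0.1524, 0.1440, 0.1650, 0.1466, 0.1730, 0.2190], E[r] = 1.4215, γ^t·E[r] = 0.465795, running G = 5.103020
t=6: π = [0.1524, 0.1440, 0.1650, 0.1466, 0.1730, 0.2190], E[r] = 1.4214, γ^t·E[r] = 0.372623, running G = 5.475643
t=7: π = [0.1524, 0.1440, 0.1650, 0.1466, 0.1730, 0.2190], E[r] = 1.4214, γ^t·E[r] = 0.298100, running G = 5.773742
t=8: π = [0.1524, 0.1440, 0.1650, 0.1466, 0.1730, 0.2190], E[r] = 1.4214, γ^t·E[r] = 0.238480, running G = 6.012222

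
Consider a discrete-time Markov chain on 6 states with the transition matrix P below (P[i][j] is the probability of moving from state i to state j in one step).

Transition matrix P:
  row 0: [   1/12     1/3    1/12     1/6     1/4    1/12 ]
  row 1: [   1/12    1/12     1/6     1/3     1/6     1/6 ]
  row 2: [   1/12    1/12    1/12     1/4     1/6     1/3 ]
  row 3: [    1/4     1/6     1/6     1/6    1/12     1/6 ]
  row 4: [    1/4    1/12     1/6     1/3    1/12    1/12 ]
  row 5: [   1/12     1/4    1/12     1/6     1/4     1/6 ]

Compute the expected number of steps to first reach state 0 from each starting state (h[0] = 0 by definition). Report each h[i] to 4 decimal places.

First-step conditioning: h[0] = 0; for i ≠ 0, h[i] = 1 + Σ_k P[i][k]·h[k].
  h[1] = 1 + 1/12·h[1] + 1/6·h[2] + 1/3·h[3] + 1/6·h[4] + 1/6·h[5]
  h[2] = 1 + 1/12·h[1] + 1/12·h[2] + 1/4·h[3] + 1/6·h[4] + 1/3·h[5]
  h[3] = 1 + 1/6·h[1] + 1/6·h[2] + 1/6·h[3] + 1/12·h[4] + 1/6·h[5]
  h[4] = 1 + 1/12·h[1] + 1/6·h[2] + 1/3·h[3] + 1/12·h[4] + 1/12·h[5]
  h[5] = 1 + 1/4·h[1] + 1/12·h[2] + 1/6·h[3] + 1/4·h[4] + 1/6·h[5]
Solving the 5×5 linear system over states ≠ 0 gives exactly h = [0, 347556/52051, 351516/52051, 301740/52051, 293868/52051, 350388/52051] (h[0] = 0 is the target).

h = [0.0000, 6.6772, 6.7533, 5.7970, 5.6458, 6.7316]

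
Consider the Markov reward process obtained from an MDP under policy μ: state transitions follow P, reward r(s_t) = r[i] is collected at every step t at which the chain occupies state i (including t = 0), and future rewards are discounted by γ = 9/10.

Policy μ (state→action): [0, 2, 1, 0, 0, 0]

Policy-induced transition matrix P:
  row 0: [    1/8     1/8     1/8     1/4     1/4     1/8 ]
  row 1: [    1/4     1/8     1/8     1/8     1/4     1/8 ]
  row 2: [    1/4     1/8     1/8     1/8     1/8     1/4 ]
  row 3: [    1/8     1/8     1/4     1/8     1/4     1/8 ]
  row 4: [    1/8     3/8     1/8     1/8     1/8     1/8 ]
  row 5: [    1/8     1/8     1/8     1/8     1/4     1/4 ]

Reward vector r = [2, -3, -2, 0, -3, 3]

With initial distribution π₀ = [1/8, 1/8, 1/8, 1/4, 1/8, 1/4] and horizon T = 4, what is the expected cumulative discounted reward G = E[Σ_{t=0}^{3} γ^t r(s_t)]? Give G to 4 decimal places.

t=0: π = [0.1250, 0.1250, 0.1250, 0.2500, 0.1250, 0.2500], E[r] = 0.0000, γ^t·E[r] = 0.000000, running G = 0.000000
t=1: π = [0.1563, 0.1563, 0.1563, 0.1406, 0.2188, 0.1719], E[r] = -0.6094, γ^t·E[r] = -0.548438, running G = -0.548438
t=2: π = [0.1641, 0.1797, 0.1426, 0.1445, 0.2031, 0.1660], E[r] = -0.6074, γ^t·E[r] = -0.492012, running G = -1.040449
t=3: π = [0.1653, 0.1758, 0.1431, 0.1455, 0.2068, 0.1636], E[r] = -0.6125, γ^t·E[r] = -0.446548, running G = -1.486997

G = -1.4870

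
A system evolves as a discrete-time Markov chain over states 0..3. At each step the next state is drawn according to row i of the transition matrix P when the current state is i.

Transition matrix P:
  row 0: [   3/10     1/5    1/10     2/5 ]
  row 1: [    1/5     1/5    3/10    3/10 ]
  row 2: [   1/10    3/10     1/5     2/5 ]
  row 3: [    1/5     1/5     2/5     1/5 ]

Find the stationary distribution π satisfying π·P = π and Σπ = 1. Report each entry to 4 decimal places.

Balance equations π_j = Σ_i π_i·P[i][j]:
  π_0 = 3/10·π_0 + 1/5·π_1 + 1/10·π_2 + 1/5·π_3
  π_1 = 1/5·π_0 + 1/5·π_1 + 3/10·π_2 + 1/5·π_3
  π_2 = 1/10·π_0 + 3/10·π_1 + 1/5·π_2 + 2/5·π_3
  normalize: π_0 + π_1 + π_2 + π_3 = 1
Solving the linear system gives exactly π = [68/353, 80/353, 94/353, 111/353].

π = [0.1926, 0.2266, 0.2663, 0.3144]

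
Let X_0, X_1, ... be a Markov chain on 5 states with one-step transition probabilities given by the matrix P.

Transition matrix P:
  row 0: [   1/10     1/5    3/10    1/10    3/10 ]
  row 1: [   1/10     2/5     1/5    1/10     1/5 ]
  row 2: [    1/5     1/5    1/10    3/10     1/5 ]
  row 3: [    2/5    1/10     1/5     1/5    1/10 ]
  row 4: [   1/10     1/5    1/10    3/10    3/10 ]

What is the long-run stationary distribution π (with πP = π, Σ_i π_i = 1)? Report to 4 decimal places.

Balance equations π_j = Σ_i π_i·P[i][j]:
  π_0 = 1/10·π_0 + 1/10·π_1 + 1/5·π_2 + 2/5·π_3 + 1/10·π_4
  π_1 = 1/5·π_0 + 2/5·π_1 + 1/5·π_2 + 1/10·π_3 + 1/5·π_4
  π_2 = 3/10·π_0 + 1/5·π_1 + 1/10·π_2 + 1/5·π_3 + 1/10·π_4
  π_3 = 1/10·π_0 + 1/10·π_1 + 3/10·π_2 + 1/5·π_3 + 3/10·π_4
  normalize: π_0 + π_1 + π_2 + π_3 + π_4 = 1
Solving the linear system gives exactly π = [1585/8922, 1004/4461, 794/4461, 890/4461, 1961/8922].

π = [0.1777, 0.2251, 0.1780, 0.1995, 0.2198]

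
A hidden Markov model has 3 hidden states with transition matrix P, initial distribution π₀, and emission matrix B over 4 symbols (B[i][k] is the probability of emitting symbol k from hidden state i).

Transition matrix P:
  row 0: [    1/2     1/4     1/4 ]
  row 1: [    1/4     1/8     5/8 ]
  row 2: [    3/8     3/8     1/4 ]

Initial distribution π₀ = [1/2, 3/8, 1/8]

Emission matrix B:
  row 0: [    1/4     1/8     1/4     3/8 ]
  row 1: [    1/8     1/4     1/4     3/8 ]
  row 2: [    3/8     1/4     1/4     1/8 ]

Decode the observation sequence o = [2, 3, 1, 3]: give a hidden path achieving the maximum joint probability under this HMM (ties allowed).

path = [0, 0, 0, 0]

t=0: δ = [1.250e-01, 9.375e-02, 3.125e-02]  (obs o_0=2)
t=1: δ = [2.344e-02, 1.172e-02, 7.324e-03]  ψ = [0, 0, 1]  (obs o_1=3)
t=2: δ = [1.465e-03, 1.465e-03, 1.831e-03]  ψ = [0, 0, 1]  (obs o_2=1)
t=3: δ = [2.747e-04, 2.575e-04, 1.144e-04]  ψ = [0, 2, 1]  (obs o_3=3)
backtrack: best end state = 0; path = [0, 0, 0, 0]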